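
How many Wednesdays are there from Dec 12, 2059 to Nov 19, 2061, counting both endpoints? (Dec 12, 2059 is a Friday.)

Dec 12, 2059 is a Friday; the first Wednesday on or after it is Dec 17, 2059 (5 days later).
From Dec 17, 2059 to Nov 19, 2061: 14 + 366 + 323 = 703 days (rest of 2059, 2060, to Nov 19, 2061 in 2061).
703 ÷ 7 = 100 full weeks with remainder 3, so 100 more Wednesdays after the first → 101.

101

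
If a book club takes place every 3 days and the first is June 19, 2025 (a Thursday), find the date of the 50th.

The 50th occurrence is 49 intervals after the first: 49 × 3 = 147 days after June 19, 2025.
June has 30 days — 11 days to the end of June leaves 136.
July has 31 days (105 left).
August has 31 days (74 left).
September has 30 days (44 left).
October has 31 days (13 left).
13 days into November → November 13, 2025.

November 13, 2025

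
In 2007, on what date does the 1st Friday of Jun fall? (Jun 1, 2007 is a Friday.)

Jun 2007 begins on a Friday, so the first Friday is Jun 1.

Jun 1, 2007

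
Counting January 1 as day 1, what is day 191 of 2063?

July 10, 2063

January has 31 days (191 − 31 = 160 remain).
February has 28 days (160 − 28 = 132 remain).
March has 31 days (132 − 31 = 101 remain).
April has 30 days (101 − 30 = 71 remain).
May has 31 days (71 − 31 = 40 remain).
June has 30 days (40 − 30 = 10 remain).
10 into July → July 10.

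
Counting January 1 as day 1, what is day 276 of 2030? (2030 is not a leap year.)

3 October 2030

January has 31 days (276 − 31 = 245 remain).
February has 28 days (245 − 28 = 217 remain).
March has 31 days (217 − 31 = 186 remain).
April has 30 days (186 − 30 = 156 remain).
May has 31 days (156 − 31 = 125 remain).
June has 30 days (125 − 30 = 95 remain).
July has 31 days (95 − 31 = 64 remain).
August has 31 days (64 − 31 = 33 remain).
September has 30 days (33 − 30 = 3 remain).
3 into October → October 3.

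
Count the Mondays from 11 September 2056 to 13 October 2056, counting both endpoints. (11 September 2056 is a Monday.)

11 September 2056 is a Monday; the first Monday on or after it is 11 September 2056.
From 11 September 2056 to 13 October 2056: 19 + 13 = 32 days (rest of September, October).
32 ÷ 7 = 4 full weeks with remainder 4, so 4 more Mondays after the first → 5.

5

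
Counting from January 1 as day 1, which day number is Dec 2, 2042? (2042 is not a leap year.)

336

Days in months before Dec: 31 + 28 + 31 + 30 + 31 + 30 + 31 + 31 + 30 + 31 + 30 = 334.
Plus 2 days into Dec → day 336.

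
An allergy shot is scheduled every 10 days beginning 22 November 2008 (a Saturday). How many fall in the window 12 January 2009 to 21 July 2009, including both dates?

19

Occurrences land 10·i days after 22 November 2008 for i = 0, 1, 2, …
12 January 2009 is 51 days after the start; 51 ÷ 10 = 5 remainder 1; since the remainder is 1, round up to i = 6. First occurrence in the window: #7 on 21 January 2009 (6×10 = 60 days in).
21 July 2009 is 241 days after the start; 241 ÷ 10 = 24 remainder 1. Last occurrence in the window: #25 on 20 July 2009.
Occurrences #7 through #25: 19 in total.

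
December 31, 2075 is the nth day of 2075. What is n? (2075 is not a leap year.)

365

Days in months before December: 31 + 28 + 31 + 30 + 31 + 30 + 31 + 31 + 30 + 31 + 30 = 334.
Plus 31 days into December → day 365.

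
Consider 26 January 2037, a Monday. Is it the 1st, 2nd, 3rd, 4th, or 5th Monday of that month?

4th

Day 26 falls in week ⌈26/7⌉ of the month.
Days 1–7 hold the 1st Monday, 8–14 the 2nd, 15–21 the 3rd, 22–28 the 4th, 29–31 the 5th.
26 is in the range for the 4th.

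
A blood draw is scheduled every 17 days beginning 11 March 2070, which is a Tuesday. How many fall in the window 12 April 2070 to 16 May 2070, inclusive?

2

Occurrences land 17·i days after 11 March 2070 for i = 0, 1, 2, …
12 April 2070 is 32 days after the start; 32 ÷ 17 = 1 remainder 15; since the remainder is 15, round up to i = 2. First occurrence in the window: #3 on 14 April 2070 (2×17 = 34 days in).
16 May 2070 is 66 days after the start; 66 ÷ 17 = 3 remainder 15. Last occurrence in the window: #4 on 1 May 2070.
Occurrences #3 through #4: 2 in total.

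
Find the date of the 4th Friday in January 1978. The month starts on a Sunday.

January 1978 begins on a Sunday, so the first Friday is January 6 (5 days later).
The 4th Friday is 3 weeks later: 6 + 21 = 27.

January 27, 1978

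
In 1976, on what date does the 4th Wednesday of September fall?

The first Wednesday of September 1976 is September 1.
The 4th Wednesday is 3 weeks later: 1 + 21 = 22.

22 September 1976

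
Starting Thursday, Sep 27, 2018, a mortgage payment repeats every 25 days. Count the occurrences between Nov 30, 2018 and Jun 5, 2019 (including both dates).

Occurrences land 25·i days after Sep 27, 2018 for i = 0, 1, 2, …
Nov 30, 2018 is 64 days after the start; 64 ÷ 25 = 2 remainder 14; since the remainder is 14, round up to i = 3. First occurrence in the window: #4 on Dec 11, 2018 (3×25 = 75 days in).
Jun 5, 2019 is 251 days after the start; 251 ÷ 25 = 10 remainder 1. Last occurrence in the window: #11 on Jun 4, 2019.
Occurrences #4 through #11: 8 in total.

8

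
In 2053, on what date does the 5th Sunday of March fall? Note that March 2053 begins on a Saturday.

March 2053 begins on a Saturday, so the first Sunday is March 2 (1 day later).
The 5th Sunday is 4 weeks later: 2 + 28 = 30.

30 March 2053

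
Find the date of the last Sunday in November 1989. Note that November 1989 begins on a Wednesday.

1989-11-26

November 1989 begins on a Wednesday, so the first Sunday is November 5 (4 days later).
November 1989 has 30 days. Adding weeks: 5, 12, 19, 26 — the last one ≤ 30 is the 26th.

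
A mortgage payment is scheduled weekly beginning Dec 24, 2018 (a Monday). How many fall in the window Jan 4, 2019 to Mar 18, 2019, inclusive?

11

Occurrences land 7·i days after Dec 24, 2018 for i = 0, 1, 2, …
Jan 4, 2019 is 11 days after the start; 11 ÷ 7 = 1 remainder 4; since the remainder is 4, round up to i = 2. First occurrence in the window: #3 on Jan 7, 2019 (2×7 = 14 days in).
Mar 18, 2019 is 84 days after the start; 84 ÷ 7 = 12 remainder 0. Last occurrence in the window: #13 on Mar 18, 2019.
Occurrences #3 through #13: 11 in total.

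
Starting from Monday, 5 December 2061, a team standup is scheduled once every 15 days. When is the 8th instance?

20 March 2062

The 8th occurrence is 7 intervals after the first: 7 × 15 = 105 days after 5 December 2061.
December has 31 days — 26 days to the end of December leaves 79.
January has 31 days (48 left).
February has 28 days (20 left).
20 days into March → 20 March 2062.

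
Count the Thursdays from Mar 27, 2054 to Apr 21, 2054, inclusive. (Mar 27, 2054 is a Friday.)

Mar 27, 2054 is a Friday; the first Thursday on or after it is Apr 2, 2054 (6 days later).
From Apr 2, 2054 to Apr 21, 2054 is 21 − 2 = 19 days.
19 ÷ 7 = 2 full weeks with remainder 5, so 2 more Thursdays after the first → 3.

3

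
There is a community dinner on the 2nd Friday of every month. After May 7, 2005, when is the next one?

May 13, 2005

May 2005 starts on a Sunday; its first Friday is the 6th, so the 2nd Friday is the 13th — May 13, 2005.
May 13, 2005 is after May 7, 2005, so that is the next one.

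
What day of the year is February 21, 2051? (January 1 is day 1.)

52

Days in months before February: 31 = 31.
Plus 21 days into February → day 52.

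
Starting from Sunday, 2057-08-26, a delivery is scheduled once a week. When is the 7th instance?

The 7th occurrence is 6 intervals after the first: 6 × 7 = 42 days after 2057-08-26.
August has 31 days — 5 days to the end of August leaves 37.
September has 30 days (7 left).
7 days into October → 2057-10-07.

2057-10-07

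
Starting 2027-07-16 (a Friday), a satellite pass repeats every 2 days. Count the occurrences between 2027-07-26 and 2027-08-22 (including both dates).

Occurrences land 2·i days after 2027-07-16 for i = 0, 1, 2, …
2027-07-26 is 10 days after the start; 10 ÷ 2 = 5 remainder 0. First occurrence in the window: #6 on 2027-07-26 (5×2 = 10 days in).
2027-08-22 is 37 days after the start; 37 ÷ 2 = 18 remainder 1. Last occurrence in the window: #19 on 2027-08-21.
Occurrences #6 through #19: 14 in total.

14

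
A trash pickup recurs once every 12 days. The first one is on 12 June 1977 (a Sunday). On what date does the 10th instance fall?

The 10th occurrence is 9 intervals after the first: 9 × 12 = 108 days after 12 June 1977.
June has 30 days — 18 days to the end of June leaves 90.
July has 31 days (59 left).
August has 31 days (28 left).
28 days into September → 28 September 1977.

28 September 1977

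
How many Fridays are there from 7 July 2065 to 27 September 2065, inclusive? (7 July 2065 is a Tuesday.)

12

7 July 2065 is a Tuesday; the first Friday on or after it is 10 July 2065 (3 days later).
From 10 July 2065 to 27 September 2065: 21 + 31 + 27 = 79 days (rest of July, August, September).
79 ÷ 7 = 11 full weeks with remainder 2, so 11 more Fridays after the first → 12.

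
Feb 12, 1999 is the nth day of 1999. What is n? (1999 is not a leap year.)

Days in months before Feb: 31 = 31.
Plus 12 days into Feb → day 43.

43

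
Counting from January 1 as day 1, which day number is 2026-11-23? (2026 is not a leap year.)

327

Days in months before November: 31 + 28 + 31 + 30 + 31 + 30 + 31 + 31 + 30 + 31 = 304.
Plus 23 days into November → day 327.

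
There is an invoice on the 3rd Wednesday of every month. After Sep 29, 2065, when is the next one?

Sep 2065 starts on a Tuesday; its first Wednesday is the 2nd, so the 3rd Wednesday is the 16th — Sep 16, 2065.
That is not after Sep 29, 2065, so look at Oct 2065.
Oct 2065 starts on a Thursday; its first Wednesday is the 7th, so the 3rd Wednesday is the 21st — Oct 21, 2065.

Oct 21, 2065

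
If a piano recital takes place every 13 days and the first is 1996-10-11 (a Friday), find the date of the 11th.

1997-02-18

The 11th occurrence is 10 intervals after the first: 10 × 13 = 130 days after 1996-10-11.
October has 31 days — 20 days to the end of October leaves 110.
November has 30 days (80 left).
December has 31 days (49 left).
January has 31 days (18 left).
18 days into February → 1997-02-18.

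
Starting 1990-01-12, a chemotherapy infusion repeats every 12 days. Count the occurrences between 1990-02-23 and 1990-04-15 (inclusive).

4

Occurrences land 12·i days after 1990-01-12 for i = 0, 1, 2, …
1990-02-23 is 42 days after the start; 42 ÷ 12 = 3 remainder 6; since the remainder is 6, round up to i = 4. First occurrence in the window: #5 on 1990-03-01 (4×12 = 48 days in).
1990-04-15 is 93 days after the start; 93 ÷ 12 = 7 remainder 9. Last occurrence in the window: #8 on 1990-04-06.
Occurrences #5 through #8: 4 in total.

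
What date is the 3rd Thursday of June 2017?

2017-06-15

June 2017 begins on a Thursday, so the first Thursday is June 1.
The 3rd Thursday is 2 weeks later: 1 + 14 = 15.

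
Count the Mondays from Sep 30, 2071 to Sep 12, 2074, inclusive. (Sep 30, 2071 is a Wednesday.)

154

Sep 30, 2071 is a Wednesday; the first Monday on or after it is Oct 5, 2071 (5 days later).
From Oct 5, 2071 to Sep 12, 2074: 87 + 366 + 365 + 255 = 1073 days (rest of 2071, 2072, 2073, to Sep 12, 2074 in 2074).
1073 ÷ 7 = 153 full weeks with remainder 2, so 153 more Mondays after the first → 154.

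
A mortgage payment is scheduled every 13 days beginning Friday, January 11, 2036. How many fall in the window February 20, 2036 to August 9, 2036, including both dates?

13

Occurrences land 13·i days after January 11, 2036 for i = 0, 1, 2, …
February 20, 2036 is 40 days after the start; 40 ÷ 13 = 3 remainder 1; since the remainder is 1, round up to i = 4. First occurrence in the window: #5 on March 3, 2036 (4×13 = 52 days in).
August 9, 2036 is 211 days after the start; 211 ÷ 13 = 16 remainder 3. Last occurrence in the window: #17 on August 6, 2036.
Occurrences #5 through #17: 13 in total.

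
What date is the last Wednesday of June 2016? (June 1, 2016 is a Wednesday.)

29 June 2016

June 2016 begins on a Wednesday, so the first Wednesday is June 1.
June 2016 has 30 days. Adding weeks: 1, 8, 15, 22, 29 — the last one ≤ 30 is the 29th.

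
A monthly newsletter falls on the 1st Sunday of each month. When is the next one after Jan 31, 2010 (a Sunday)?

Feb 7, 2010

Jan 2010 starts on a Friday, so its 1st Sunday is Jan 3, 2010 (2 days in).
That is not after Jan 31, 2010, so look at Feb 2010.
Feb 2010 starts on a Monday, so its 1st Sunday is Feb 7, 2010 (6 days in).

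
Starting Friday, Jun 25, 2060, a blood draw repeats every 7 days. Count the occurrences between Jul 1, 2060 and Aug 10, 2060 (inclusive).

Occurrences land 7·i days after Jun 25, 2060 for i = 0, 1, 2, …
Jul 1, 2060 is 6 days after the start; 6 ÷ 7 = 0 remainder 6; since the remainder is 6, round up to i = 1. First occurrence in the window: #2 on Jul 2, 2060 (1×7 = 7 days in).
Aug 10, 2060 is 46 days after the start; 46 ÷ 7 = 6 remainder 4. Last occurrence in the window: #7 on Aug 6, 2060.
Occurrences #2 through #7: 6 in total.

6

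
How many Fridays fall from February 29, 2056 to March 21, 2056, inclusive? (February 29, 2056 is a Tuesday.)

February 29, 2056 is a Tuesday; the first Friday on or after it is March 3, 2056 (3 days later).
From March 3, 2056 to March 21, 2056 is 21 − 3 = 18 days.
18 ÷ 7 = 2 full weeks with remainder 4, so 2 more Fridays after the first → 3.

3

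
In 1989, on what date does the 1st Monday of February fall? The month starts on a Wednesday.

1989-02-06

February 1989 begins on a Wednesday, so the first Monday is February 6 (5 days later).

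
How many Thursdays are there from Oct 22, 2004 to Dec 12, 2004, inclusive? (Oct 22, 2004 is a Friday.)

Oct 22, 2004 is a Friday; the first Thursday on or after it is Oct 28, 2004 (6 days later).
From Oct 28, 2004 to Dec 12, 2004: 3 + 30 + 12 = 45 days (rest of Oct, Nov, Dec).
45 ÷ 7 = 6 full weeks with remainder 3, so 6 more Thursdays after the first → 7.

7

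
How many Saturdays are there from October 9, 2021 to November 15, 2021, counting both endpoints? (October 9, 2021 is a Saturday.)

October 9, 2021 is a Saturday; the first Saturday on or after it is October 9, 2021.
From October 9, 2021 to November 15, 2021: 22 + 15 = 37 days (rest of October, November).
37 ÷ 7 = 5 full weeks with remainder 2, so 5 more Saturdays after the first → 6.

6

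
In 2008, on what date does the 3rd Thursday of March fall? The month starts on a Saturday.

March 20, 2008

March 2008 begins on a Saturday, so the first Thursday is March 6 (5 days later).
The 3rd Thursday is 2 weeks later: 6 + 14 = 20.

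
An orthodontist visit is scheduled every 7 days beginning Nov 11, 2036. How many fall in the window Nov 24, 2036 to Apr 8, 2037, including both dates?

20

Occurrences land 7·i days after Nov 11, 2036 for i = 0, 1, 2, …
Nov 24, 2036 is 13 days after the start; 13 ÷ 7 = 1 remainder 6; since the remainder is 6, round up to i = 2. First occurrence in the window: #3 on Nov 25, 2036 (2×7 = 14 days in).
Apr 8, 2037 is 148 days after the start; 148 ÷ 7 = 21 remainder 1. Last occurrence in the window: #22 on Apr 7, 2037.
Occurrences #3 through #22: 20 in total.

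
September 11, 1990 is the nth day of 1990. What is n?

254

Days in months before September: 31 + 28 + 31 + 30 + 31 + 30 + 31 + 31 = 243.
Plus 11 days into September → day 254.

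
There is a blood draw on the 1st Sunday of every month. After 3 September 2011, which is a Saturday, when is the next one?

4 September 2011

September 2011 starts on a Thursday, so its 1st Sunday is 4 September 2011 (3 days in).
4 September 2011 is after 3 September 2011, so that is the next one.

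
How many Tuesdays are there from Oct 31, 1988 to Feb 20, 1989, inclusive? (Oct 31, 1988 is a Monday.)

Oct 31, 1988 is a Monday; the first Tuesday on or after it is Nov 1, 1988 (1 day later).
From Nov 1, 1988 to Feb 20, 1989: 29 + 31 + 31 + 20 = 111 days (rest of Nov, Dec, Jan, Feb).
111 ÷ 7 = 15 full weeks with remainder 6, so 15 more Tuesdays after the first → 16.

16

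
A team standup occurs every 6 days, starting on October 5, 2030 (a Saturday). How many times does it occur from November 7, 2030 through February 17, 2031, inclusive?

17

Occurrences land 6·i days after October 5, 2030 for i = 0, 1, 2, …
November 7, 2030 is 33 days after the start; 33 ÷ 6 = 5 remainder 3; since the remainder is 3, round up to i = 6. First occurrence in the window: #7 on November 10, 2030 (6×6 = 36 days in).
February 17, 2031 is 135 days after the start; 135 ÷ 6 = 22 remainder 3. Last occurrence in the window: #23 on February 14, 2031.
Occurrences #7 through #23: 17 in total.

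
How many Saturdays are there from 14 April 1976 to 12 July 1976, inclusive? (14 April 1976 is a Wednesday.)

14 April 1976 is a Wednesday; the first Saturday on or after it is 17 April 1976 (3 days later).
From 17 April 1976 to 12 July 1976: 13 + 31 + 30 + 12 = 86 days (rest of April, May, June, July).
86 ÷ 7 = 12 full weeks with remainder 2, so 12 more Saturdays after the first → 13.

13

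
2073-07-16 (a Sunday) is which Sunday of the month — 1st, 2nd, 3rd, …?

3rd

Day 16 falls in week ⌈16/7⌉ of the month.
Days 1–7 hold the 1st Sunday, 8–14 the 2nd, 15–21 the 3rd, 22–28 the 4th, 29–31 the 5th.
16 is in the range for the 3rd.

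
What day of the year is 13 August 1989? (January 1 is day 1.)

Days in months before August: 31 + 28 + 31 + 30 + 31 + 30 + 31 = 212.
Plus 13 days into August → day 225.

225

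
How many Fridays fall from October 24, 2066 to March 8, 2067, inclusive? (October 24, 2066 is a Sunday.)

19

October 24, 2066 is a Sunday; the first Friday on or after it is October 29, 2066 (5 days later).
From October 29, 2066 to March 8, 2067: 2 + 30 + 31 + 31 + 28 + 8 = 130 days (rest of October, November, December, January, February, March).
130 ÷ 7 = 18 full weeks with remainder 4, so 18 more Fridays after the first → 19.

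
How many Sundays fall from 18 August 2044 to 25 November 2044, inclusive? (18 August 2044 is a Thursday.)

14

18 August 2044 is a Thursday; the first Sunday on or after it is 21 August 2044 (3 days later).
From 21 August 2044 to 25 November 2044: 10 + 30 + 31 + 25 = 96 days (rest of August, September, October, November).
96 ÷ 7 = 13 full weeks with remainder 5, so 13 more Sundays after the first → 14.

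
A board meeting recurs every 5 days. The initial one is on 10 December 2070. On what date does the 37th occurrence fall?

The 37th occurrence is 36 intervals after the first: 36 × 5 = 180 days after 10 December 2070.
December has 31 days — 21 days to the end of December leaves 159.
January has 31 days (128 left).
February has 28 days (100 left).
March has 31 days (69 left).
April has 30 days (39 left).
May has 31 days (8 left).
8 days into June → 8 June 2071.

8 June 2071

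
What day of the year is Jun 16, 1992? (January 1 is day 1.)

Days in months before Jun: 31 + 29 + 31 + 30 + 31 = 152.
Plus 16 days into Jun → day 168.

168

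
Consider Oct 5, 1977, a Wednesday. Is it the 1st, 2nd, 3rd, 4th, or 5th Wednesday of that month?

Day 5 falls in week ⌈5/7⌉ of the month.
Days 1–7 hold the 1st Wednesday, 8–14 the 2nd, 15–21 the 3rd, 22–28 the 4th, 29–31 the 5th.
5 is in the range for the 1st.

1st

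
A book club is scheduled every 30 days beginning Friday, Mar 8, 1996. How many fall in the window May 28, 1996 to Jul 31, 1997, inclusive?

15

Occurrences land 30·i days after Mar 8, 1996 for i = 0, 1, 2, …
May 28, 1996 is 81 days after the start; 81 ÷ 30 = 2 remainder 21; since the remainder is 21, round up to i = 3. First occurrence in the window: #4 on Jun 6, 1996 (3×30 = 90 days in).
Jul 31, 1997 is 510 days after the start; 510 ÷ 30 = 17 remainder 0. Last occurrence in the window: #18 on Jul 31, 1997.
Occurrences #4 through #18: 15 in total.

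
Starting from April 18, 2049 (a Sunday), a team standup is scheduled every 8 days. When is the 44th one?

March 28, 2050

The 44th occurrence is 43 intervals after the first: 43 × 8 = 344 days after April 18, 2049.
April has 30 days — 12 days to the end of April leaves 332.
May has 31 days (301 left).
June has 30 days (271 left).
July has 31 days (240 left).
August has 31 days (209 left).
September has 30 days (179 left).
October has 31 days (148 left).
November has 30 days (118 left).
December has 31 days (87 left).
January has 31 days (56 left).
February has 28 days (28 left).
28 days into March → March 28, 2050.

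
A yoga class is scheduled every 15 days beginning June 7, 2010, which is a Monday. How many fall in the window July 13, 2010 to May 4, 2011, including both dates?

Occurrences land 15·i days after June 7, 2010 for i = 0, 1, 2, …
July 13, 2010 is 36 days after the start; 36 ÷ 15 = 2 remainder 6; since the remainder is 6, round up to i = 3. First occurrence in the window: #4 on July 22, 2010 (3×15 = 45 days in).
May 4, 2011 is 331 days after the start; 331 ÷ 15 = 22 remainder 1. Last occurrence in the window: #23 on May 3, 2011.
Occurrences #4 through #23: 20 in total.

20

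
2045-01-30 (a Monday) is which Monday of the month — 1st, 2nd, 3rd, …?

Day 30 falls in week ⌈30/7⌉ of the month.
Days 1–7 hold the 1st Monday, 8–14 the 2nd, 15–21 the 3rd, 22–28 the 4th, 29–31 the 5th.
30 is in the range for the 5th.

5th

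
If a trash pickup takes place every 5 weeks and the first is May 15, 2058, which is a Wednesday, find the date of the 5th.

The 5th occurrence is 4 intervals after the first: 4 × 35 = 140 days after May 15, 2058.
May has 31 days — 16 days to the end of May leaves 124.
Jun has 30 days (94 left).
Jul has 31 days (63 left).
Aug has 31 days (32 left).
Sep has 30 days (2 left).
2 days into Oct → Oct 2, 2058.

Oct 2, 2058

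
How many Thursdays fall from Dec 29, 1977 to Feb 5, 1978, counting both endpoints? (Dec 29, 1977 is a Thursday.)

Dec 29, 1977 is a Thursday; the first Thursday on or after it is Dec 29, 1977.
From Dec 29, 1977 to Feb 5, 1978: 2 + 31 + 5 = 38 days (rest of Dec, Jan, Feb).
38 ÷ 7 = 5 full weeks with remainder 3, so 5 more Thursdays after the first → 6.

6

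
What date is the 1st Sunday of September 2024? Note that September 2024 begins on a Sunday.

2024-09-01

September 2024 begins on a Sunday, so the first Sunday is September 1.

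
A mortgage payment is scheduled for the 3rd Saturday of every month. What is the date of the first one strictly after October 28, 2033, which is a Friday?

November 19, 2033

October 2033 starts on a Saturday; its first Saturday is the 1st, so the 3rd Saturday is the 15th — October 15, 2033.
That is not after October 28, 2033, so look at November 2033.
November 2033 starts on a Tuesday; its first Saturday is the 5th, so the 3rd Saturday is the 19th — November 19, 2033.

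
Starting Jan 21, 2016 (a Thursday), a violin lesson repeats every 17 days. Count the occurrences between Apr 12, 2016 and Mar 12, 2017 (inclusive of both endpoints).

20

Occurrences land 17·i days after Jan 21, 2016 for i = 0, 1, 2, …
Apr 12, 2016 is 82 days after the start; 82 ÷ 17 = 4 remainder 14; since the remainder is 14, round up to i = 5. First occurrence in the window: #6 on Apr 15, 2016 (5×17 = 85 days in).
Mar 12, 2017 is 416 days after the start; 416 ÷ 17 = 24 remainder 8. Last occurrence in the window: #25 on Mar 4, 2017.
Occurrences #6 through #25: 20 in total.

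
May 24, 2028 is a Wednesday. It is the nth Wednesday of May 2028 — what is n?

4th

Day 24 falls in week ⌈24/7⌉ of the month.
Days 1–7 hold the 1st Wednesday, 8–14 the 2nd, 15–21 the 3rd, 22–28 the 4th, 29–31 the 5th.
24 is in the range for the 4th.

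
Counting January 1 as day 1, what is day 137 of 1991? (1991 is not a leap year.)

January has 31 days (137 − 31 = 106 remain).
February has 28 days (106 − 28 = 78 remain).
March has 31 days (78 − 31 = 47 remain).
April has 30 days (47 − 30 = 17 remain).
17 into May → May 17.

17 May 1991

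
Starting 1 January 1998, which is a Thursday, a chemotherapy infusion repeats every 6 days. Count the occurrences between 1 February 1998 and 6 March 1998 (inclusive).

Occurrences land 6·i days after 1 January 1998 for i = 0, 1, 2, …
1 February 1998 is 31 days after the start; 31 ÷ 6 = 5 remainder 1; since the remainder is 1, round up to i = 6. First occurrence in the window: #7 on 6 February 1998 (6×6 = 36 days in).
6 March 1998 is 64 days after the start; 64 ÷ 6 = 10 remainder 4. Last occurrence in the window: #11 on 2 March 1998.
Occurrences #7 through #11: 5 in total.

5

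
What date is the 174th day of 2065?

2065-06-23

January has 31 days (174 − 31 = 143 remain).
February has 28 days (143 − 28 = 115 remain).
March has 31 days (115 − 31 = 84 remain).
April has 30 days (84 − 30 = 54 remain).
May has 31 days (54 − 31 = 23 remain).
23 into June → June 23.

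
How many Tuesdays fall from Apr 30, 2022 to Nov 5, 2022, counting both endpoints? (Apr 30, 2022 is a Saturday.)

27

Apr 30, 2022 is a Saturday; the first Tuesday on or after it is May 3, 2022 (3 days later).
From May 3, 2022 to Nov 5, 2022: 28 + 30 + 31 + 31 + 30 + 31 + 5 = 186 days (rest of May, Jun, Jul, Aug, Sep, Oct, Nov).
186 ÷ 7 = 26 full weeks with remainder 4, so 26 more Tuesdays after the first → 27.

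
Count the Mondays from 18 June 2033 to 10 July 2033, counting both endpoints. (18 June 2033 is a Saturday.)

3

18 June 2033 is a Saturday; the first Monday on or after it is 20 June 2033 (2 days later).
From 20 June 2033 to 10 July 2033: 10 + 10 = 20 days (rest of June, July).
20 ÷ 7 = 2 full weeks with remainder 6, so 2 more Mondays after the first → 3.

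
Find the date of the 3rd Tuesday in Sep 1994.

Sep 20, 1994

The first Tuesday of Sep 1994 is Sep 6.
The 3rd Tuesday is 2 weeks later: 6 + 14 = 20.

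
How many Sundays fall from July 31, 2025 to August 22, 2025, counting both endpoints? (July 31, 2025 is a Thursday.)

July 31, 2025 is a Thursday; the first Sunday on or after it is August 3, 2025 (3 days later).
From August 3, 2025 to August 22, 2025 is 22 − 3 = 19 days.
19 ÷ 7 = 2 full weeks with remainder 5, so 2 more Sundays after the first → 3.

3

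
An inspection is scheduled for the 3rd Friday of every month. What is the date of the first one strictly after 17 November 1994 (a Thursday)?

18 November 1994

November 1994 starts on a Tuesday; its first Friday is the 4th, so the 3rd Friday is the 18th — 18 November 1994.
18 November 1994 is after 17 November 1994, so that is the next one.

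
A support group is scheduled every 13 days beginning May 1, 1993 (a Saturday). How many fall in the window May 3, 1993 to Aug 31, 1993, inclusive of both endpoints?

9

Occurrences land 13·i days after May 1, 1993 for i = 0, 1, 2, …
May 3, 1993 is 2 days after the start; 2 ÷ 13 = 0 remainder 2; since the remainder is 2, round up to i = 1. First occurrence in the window: #2 on May 14, 1993 (1×13 = 13 days in).
Aug 31, 1993 is 122 days after the start; 122 ÷ 13 = 9 remainder 5. Last occurrence in the window: #10 on Aug 26, 1993.
Occurrences #2 through #10: 9 in total.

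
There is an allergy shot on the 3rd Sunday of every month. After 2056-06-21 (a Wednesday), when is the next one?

June 2056 starts on a Thursday; its first Sunday is the 4th, so the 3rd Sunday is the 18th — 2056-06-18.
That is not after 2056-06-21, so look at July 2056.
July 2056 starts on a Saturday; its first Sunday is the 2nd, so the 3rd Sunday is the 16th — 2056-07-16.

2056-07-16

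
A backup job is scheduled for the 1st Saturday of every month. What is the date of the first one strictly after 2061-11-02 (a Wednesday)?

November 2061 starts on a Tuesday, so its 1st Saturday is 2061-11-05 (4 days in).
2061-11-05 is after 2061-11-02, so that is the next one.

2061-11-05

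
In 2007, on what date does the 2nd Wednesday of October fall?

2007-10-10

The first Wednesday of October 2007 is October 3.
The 2nd Wednesday is 1 weeks later: 3 + 7 = 10.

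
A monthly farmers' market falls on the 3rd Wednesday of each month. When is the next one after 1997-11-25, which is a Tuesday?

1997-12-17

November 1997 starts on a Saturday; its first Wednesday is the 5th, so the 3rd Wednesday is the 19th — 1997-11-19.
That is not after 1997-11-25, so look at December 1997.
December 1997 starts on a Monday; its first Wednesday is the 3rd, so the 3rd Wednesday is the 17th — 1997-12-17.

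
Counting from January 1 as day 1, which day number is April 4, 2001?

Days in months before April: 31 + 28 + 31 = 90.
Plus 4 days into April → day 94.

94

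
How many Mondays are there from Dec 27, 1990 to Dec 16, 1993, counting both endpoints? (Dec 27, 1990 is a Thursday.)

Dec 27, 1990 is a Thursday; the first Monday on or after it is Dec 31, 1990 (4 days later).
From Dec 31, 1990 to Dec 16, 1993: 0 + 365 + 366 + 350 = 1081 days (rest of 1990, 1991, 1992, to Dec 16, 1993 in 1993).
1081 ÷ 7 = 154 full weeks with remainder 3, so 154 more Mondays after the first → 155.

155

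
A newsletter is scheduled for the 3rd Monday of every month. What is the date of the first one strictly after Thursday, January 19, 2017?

January 2017 starts on a Sunday; its first Monday is the 2nd, so the 3rd Monday is the 16th — January 16, 2017.
That is not after January 19, 2017, so look at February 2017.
February 2017 starts on a Wednesday; its first Monday is the 6th, so the 3rd Monday is the 20th — February 20, 2017.

February 20, 2017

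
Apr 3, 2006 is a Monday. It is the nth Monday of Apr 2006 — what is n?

1st

Day 3 falls in week ⌈3/7⌉ of the month.
Days 1–7 hold the 1st Monday, 8–14 the 2nd, 15–21 the 3rd, 22–28 the 4th, 29–31 the 5th.
3 is in the range for the 1st.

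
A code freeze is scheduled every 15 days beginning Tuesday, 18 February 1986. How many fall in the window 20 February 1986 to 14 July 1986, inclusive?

9

Occurrences land 15·i days after 18 February 1986 for i = 0, 1, 2, …
20 February 1986 is 2 days after the start; 2 ÷ 15 = 0 remainder 2; since the remainder is 2, round up to i = 1. First occurrence in the window: #2 on 5 March 1986 (1×15 = 15 days in).
14 July 1986 is 146 days after the start; 146 ÷ 15 = 9 remainder 11. Last occurrence in the window: #10 on 3 July 1986.
Occurrences #2 through #10: 9 in total.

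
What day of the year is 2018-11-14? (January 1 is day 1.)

Days in months before November: 31 + 28 + 31 + 30 + 31 + 30 + 31 + 31 + 30 + 31 = 304.
Plus 14 days into November → day 318.

318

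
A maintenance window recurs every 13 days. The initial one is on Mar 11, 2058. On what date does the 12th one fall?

The 12th occurrence is 11 intervals after the first: 11 × 13 = 143 days after Mar 11, 2058.
Mar has 31 days — 20 days to the end of Mar leaves 123.
Apr has 30 days (93 left).
May has 31 days (62 left).
Jun has 30 days (32 left).
Jul has 31 days (1 left).
1 day into Aug → Aug 1, 2058.

Aug 1, 2058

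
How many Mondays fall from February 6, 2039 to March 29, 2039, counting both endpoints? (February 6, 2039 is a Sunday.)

8

February 6, 2039 is a Sunday; the first Monday on or after it is February 7, 2039 (1 day later).
From February 7, 2039 to March 29, 2039: 21 + 29 = 50 days (rest of February, March).
50 ÷ 7 = 7 full weeks with remainder 1, so 7 more Mondays after the first → 8.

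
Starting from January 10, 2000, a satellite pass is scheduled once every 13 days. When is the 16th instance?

July 23, 2000

The 16th occurrence is 15 intervals after the first: 15 × 13 = 195 days after January 10, 2000.
January has 31 days — 21 days to the end of January leaves 174.
February has 29 days (145 left).
March has 31 days (114 left).
April has 30 days (84 left).
May has 31 days (53 left).
June has 30 days (23 left).
23 days into July → July 23, 2000.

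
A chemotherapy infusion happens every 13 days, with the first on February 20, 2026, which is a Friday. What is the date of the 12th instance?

July 13, 2026

The 12th occurrence is 11 intervals after the first: 11 × 13 = 143 days after February 20, 2026.
February has 28 days — 8 days to the end of February leaves 135.
March has 31 days (104 left).
April has 30 days (74 left).
May has 31 days (43 left).
June has 30 days (13 left).
13 days into July → July 13, 2026.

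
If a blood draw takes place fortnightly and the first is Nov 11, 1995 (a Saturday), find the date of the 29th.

The 29th occurrence is 28 intervals after the first: 28 × 14 = 392 days after Nov 11, 1995.
Nov has 30 days — 19 days to the end of Nov leaves 373.
Dec has 31 days (342 left).
Jan has 31 days (311 left).
Feb has 29 days (282 left).
Mar has 31 days (251 left).
Apr has 30 days (221 left).
May has 31 days (190 left).
Jun has 30 days (160 left).
Jul has 31 days (129 left).
Aug has 31 days (98 left).
Sep has 30 days (68 left).
Oct has 31 days (37 left).
Nov has 30 days (7 left).
7 days into Dec → Dec 7, 1996.

Dec 7, 1996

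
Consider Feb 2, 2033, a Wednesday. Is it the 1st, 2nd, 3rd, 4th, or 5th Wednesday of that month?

1st

Day 2 falls in week ⌈2/7⌉ of the month.
Days 1–7 hold the 1st Wednesday, 8–14 the 2nd, 15–21 the 3rd, 22–28 the 4th, 29–31 the 5th.
2 is in the range for the 1st.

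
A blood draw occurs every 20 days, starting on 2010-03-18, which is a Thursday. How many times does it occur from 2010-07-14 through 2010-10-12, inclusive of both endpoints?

Occurrences land 20·i days after 2010-03-18 for i = 0, 1, 2, …
2010-07-14 is 118 days after the start; 118 ÷ 20 = 5 remainder 18; since the remainder is 18, round up to i = 6. First occurrence in the window: #7 on 2010-07-16 (6×20 = 120 days in).
2010-10-12 is 208 days after the start; 208 ÷ 20 = 10 remainder 8. Last occurrence in the window: #11 on 2010-10-04.
Occurrences #7 through #11: 5 in total.

5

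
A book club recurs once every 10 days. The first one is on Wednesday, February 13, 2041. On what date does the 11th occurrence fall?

The 11th occurrence is 10 intervals after the first: 10 × 10 = 100 days after February 13, 2041.
February has 28 days — 15 days to the end of February leaves 85.
March has 31 days (54 left).
April has 30 days (24 left).
24 days into May → May 24, 2041.

May 24, 2041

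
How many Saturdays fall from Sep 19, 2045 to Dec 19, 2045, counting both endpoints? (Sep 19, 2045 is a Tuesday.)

13

Sep 19, 2045 is a Tuesday; the first Saturday on or after it is Sep 23, 2045 (4 days later).
From Sep 23, 2045 to Dec 19, 2045: 7 + 31 + 30 + 19 = 87 days (rest of Sep, Oct, Nov, Dec).
87 ÷ 7 = 12 full weeks with remainder 3, so 12 more Saturdays after the first → 13.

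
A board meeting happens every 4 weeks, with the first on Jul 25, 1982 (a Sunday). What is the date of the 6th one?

The 6th occurrence is 5 intervals after the first: 5 × 28 = 140 days after Jul 25, 1982.
Jul has 31 days — 6 days to the end of Jul leaves 134.
Aug has 31 days (103 left).
Sep has 30 days (73 left).
Oct has 31 days (42 left).
Nov has 30 days (12 left).
12 days into Dec → Dec 12, 1982.

Dec 12, 1982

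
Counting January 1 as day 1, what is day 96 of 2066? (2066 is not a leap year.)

April 6, 2066

January has 31 days (96 − 31 = 65 remain).
February has 28 days (65 − 28 = 37 remain).
March has 31 days (37 − 31 = 6 remain).
6 into April → April 6.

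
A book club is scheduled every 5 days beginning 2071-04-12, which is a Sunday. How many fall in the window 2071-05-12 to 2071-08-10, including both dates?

Occurrences land 5·i days after 2071-04-12 for i = 0, 1, 2, …
2071-05-12 is 30 days after the start; 30 ÷ 5 = 6 remainder 0. First occurrence in the window: #7 on 2071-05-12 (6×5 = 30 days in).
2071-08-10 is 120 days after the start; 120 ÷ 5 = 24 remainder 0. Last occurrence in the window: #25 on 2071-08-10.
Occurrences #7 through #25: 19 in total.

19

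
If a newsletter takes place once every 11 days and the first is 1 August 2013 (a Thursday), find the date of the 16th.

13 January 2014

The 16th occurrence is 15 intervals after the first: 15 × 11 = 165 days after 1 August 2013.
August has 31 days — 30 days to the end of August leaves 135.
September has 30 days (105 left).
October has 31 days (74 left).
November has 30 days (44 left).
December has 31 days (13 left).
13 days into January → 13 January 2014.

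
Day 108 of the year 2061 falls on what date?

January has 31 days (108 − 31 = 77 remain).
February has 28 days (77 − 28 = 49 remain).
March has 31 days (49 − 31 = 18 remain).
18 into April → April 18.

18 April 2061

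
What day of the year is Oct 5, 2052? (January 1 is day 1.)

279

Days in months before Oct: 31 + 29 + 31 + 30 + 31 + 30 + 31 + 31 + 30 = 274.
Plus 5 days into Oct → day 279.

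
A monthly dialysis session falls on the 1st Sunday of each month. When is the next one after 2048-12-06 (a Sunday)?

2049-01-03

December 2048 starts on a Tuesday, so its 1st Sunday is 2048-12-06 (5 days in).
That is not after 2048-12-06, so look at January 2049.
January 2049 starts on a Friday, so its 1st Sunday is 2049-01-03 (2 days in).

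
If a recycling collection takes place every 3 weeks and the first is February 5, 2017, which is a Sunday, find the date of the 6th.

May 21, 2017

The 6th occurrence is 5 intervals after the first: 5 × 21 = 105 days after February 5, 2017.
February has 28 days — 23 days to the end of February leaves 82.
March has 31 days (51 left).
April has 30 days (21 left).
21 days into May → May 21, 2017.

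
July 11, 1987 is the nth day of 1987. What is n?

192

Days in months before July: 31 + 28 + 31 + 30 + 31 + 30 = 181.
Plus 11 days into July → day 192.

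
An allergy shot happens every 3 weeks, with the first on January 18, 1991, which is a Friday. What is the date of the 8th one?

June 14, 1991

The 8th occurrence is 7 intervals after the first: 7 × 21 = 147 days after January 18, 1991.
January has 31 days — 13 days to the end of January leaves 134.
February has 28 days (106 left).
March has 31 days (75 left).
April has 30 days (45 left).
May has 31 days (14 left).
14 days into June → June 14, 1991.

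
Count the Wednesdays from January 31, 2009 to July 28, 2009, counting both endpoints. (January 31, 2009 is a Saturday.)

25

January 31, 2009 is a Saturday; the first Wednesday on or after it is February 4, 2009 (4 days later).
From February 4, 2009 to July 28, 2009: 24 + 31 + 30 + 31 + 30 + 28 = 174 days (rest of February, March, April, May, June, July).
174 ÷ 7 = 24 full weeks with remainder 6, so 24 more Wednesdays after the first → 25.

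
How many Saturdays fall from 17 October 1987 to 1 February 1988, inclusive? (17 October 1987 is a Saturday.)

17 October 1987 is a Saturday; the first Saturday on or after it is 17 October 1987.
From 17 October 1987 to 1 February 1988: 14 + 30 + 31 + 31 + 1 = 107 days (rest of October, November, December, January, February).
107 ÷ 7 = 15 full weeks with remainder 2, so 15 more Saturdays after the first → 16.

16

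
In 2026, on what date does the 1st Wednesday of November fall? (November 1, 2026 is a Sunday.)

November 4, 2026

November 2026 begins on a Sunday, so the first Wednesday is November 4 (3 days later).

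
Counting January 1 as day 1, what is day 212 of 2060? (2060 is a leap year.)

July 30, 2060

January has 31 days (212 − 31 = 181 remain).
February has 29 days (181 − 29 = 152 remain).
March has 31 days (152 − 31 = 121 remain).
April has 30 days (121 − 30 = 91 remain).
May has 31 days (91 − 31 = 60 remain).
June has 30 days (60 − 30 = 30 remain).
30 into July → July 30.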